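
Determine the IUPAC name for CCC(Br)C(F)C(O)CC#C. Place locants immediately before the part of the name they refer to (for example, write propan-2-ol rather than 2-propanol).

Counting along the main chain through the –OH group and the multiple bond gives 8 carbons: the parent is octane.
The highest-priority functional group is an alcohol (–OH), so the name ends in -ol.
A C≡C triple bond in the chain gives the infix -yne-.
Number the chain so that numbering from this end puts the hydroxyl group at C-4 rather than C-5.
This places the hydroxyl at C-4; the triple bond between C-1 and C-2; a bromo group at C-6; a fluoro group at C-5.
The substituents are ordered alphabetically, ignoring any di-/tri- multipliers.
Assembling the pieces gives 6-bromo-5-fluorooct-1-yn-4-ol.

6-bromo-5-fluorooct-1-yn-4-ol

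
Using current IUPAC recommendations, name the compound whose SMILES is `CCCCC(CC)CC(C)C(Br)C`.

2-bromo-5-ethyl-3-methylnonane

The longest carbon chain is 9 atoms: the parent is nonane.
Number the chain so that the substituent locant set {2,3,5} is lower than {5,7,8} at the first point of difference.
This places a bromo group at C-2; an ethyl group at C-5; a methyl group at C-3.
Substituent prefixes are cited in alphabetical order (multiplying prefixes like di-/tri- are ignored for ordering).
The name is 2-bromo-5-ethyl-3-methylnonane.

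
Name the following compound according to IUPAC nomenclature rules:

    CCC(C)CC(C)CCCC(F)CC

The parent chain contains 11 carbons (undecane).
Number the chain so that the substituent locant set {3,5,9} is lower than {3,7,9} at the first point of difference.
With this numbering: a fluoro group at C-9; methyl groups at C-3 and C-5.
Prefixes are listed alphabetically: fluoro, methyl.
Putting it together: 9-fluoro-3,5-dimethylundecane.

9-fluoro-3,5-dimethylundecane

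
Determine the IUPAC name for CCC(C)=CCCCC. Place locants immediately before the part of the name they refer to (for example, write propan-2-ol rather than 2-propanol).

3-methyloct-3-ene

The longest carbon chain that includes the multiple bond has 8 carbons, so the parent hydride is octane.
A C=C double bond in the chain gives the infix -ene-.
Choose the numbering such that numbering from this end puts the double bond at C-3 rather than C-5.
This places the double bond between C-3 and C-4; a methyl group at C-3.
Assembling the pieces gives 3-methyloct-3-ene.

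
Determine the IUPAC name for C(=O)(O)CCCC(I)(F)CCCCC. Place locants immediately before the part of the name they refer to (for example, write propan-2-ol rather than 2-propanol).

The longest carbon chain that includes the –COOH group has 10 carbons, so the parent hydride is decane.
A carboxylic acid (terminal –COOH) is the principal characteristic group, giving the suffix -oic acid.
The numbering direction is chosen so that the carboxylic acid carbon is C-1 by definition.
With this numbering: a fluoro group at C-5; an iodo group at C-5.
The substituents are ordered alphabetically, ignoring any di-/tri- multipliers.
The name is 5-fluoro-5-iododecanoic acid.

5-fluoro-5-iododecanoic acid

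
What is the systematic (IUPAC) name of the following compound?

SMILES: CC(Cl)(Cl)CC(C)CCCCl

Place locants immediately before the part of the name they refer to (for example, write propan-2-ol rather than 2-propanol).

1,6,6-trichloro-4-methylheptane

The longest carbon chain is 7 atoms: the parent is heptane.
The numbering direction is chosen so that the substituent locant set {1,4,6,6} is lower than {2,2,4,7} at the first point of difference.
That gives chloro groups at C-1 and C-6 (×2); a methyl group at C-4.
The substituents are ordered alphabetically, ignoring any di-/tri- multipliers.
Assembling the pieces gives 1,6,6-trichloro-4-methylheptane.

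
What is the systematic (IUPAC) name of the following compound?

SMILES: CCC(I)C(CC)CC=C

The longest carbon chain that includes the multiple bond has 7 carbons, so the parent hydride is heptane.
There is one C=C double bond, indicated by the ending -ene.
The numbering direction is chosen so that numbering from this end puts the double bond at C-1 rather than C-6.
With this numbering: the double bond between C-1 and C-2; an ethyl group at C-4; an iodo group at C-5.
Prefixes are listed alphabetically: ethyl, iodo.
The name is 4-ethyl-5-iodohept-1-ene.

4-ethyl-5-iodohept-1-ene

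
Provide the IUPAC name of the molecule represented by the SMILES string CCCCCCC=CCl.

Counting along the main chain through the multiple bond gives 8 carbons: the parent is octane.
A C=C double bond in the chain gives the infix -ene-.
Choose the numbering such that numbering from this end puts the double bond at C-1 rather than C-7.
With this numbering: the double bond between C-1 and C-2; a chloro group at C-1.
Putting it together: 1-chlorooct-1-ene.

1-chlorooct-1-ene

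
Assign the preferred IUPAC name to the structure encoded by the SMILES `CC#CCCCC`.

The longest carbon chain that includes the multiple bond has 7 carbons, so the parent hydride is heptane.
A C≡C triple bond in the chain gives the infix -yne-.
Choose the numbering such that numbering from this end puts the triple bond at C-2 rather than C-5.
With this numbering: the triple bond between C-2 and C-3.
The name is hept-2-yne.

hept-2-yne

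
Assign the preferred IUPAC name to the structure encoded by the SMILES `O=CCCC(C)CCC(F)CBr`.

Counting along the main chain through the –CHO group gives 8 carbons: the parent is octane.
The principal characteristic group is an aldehyde (terminal –CHO), named with the suffix -al.
Choose the numbering such that the aldehyde carbon is C-1 by definition.
With this numbering: a bromo group at C-8; a fluoro group at C-7; a methyl group at C-4.
The substituents are ordered alphabetically, ignoring any di-/tri- multipliers.
The name is 8-bromo-7-fluoro-4-methyloctanal.

8-bromo-7-fluoro-4-methyloctanal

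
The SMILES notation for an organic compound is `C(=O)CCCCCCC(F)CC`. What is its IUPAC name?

8-fluorodecanal

The longest chain bearing the –CHO group is 10 carbons long (decane).
The highest-priority functional group is an aldehyde (terminal –CHO), so the name ends in -al.
Choose the numbering such that the aldehyde carbon is C-1 by definition.
That gives a fluoro group at C-8.
The name is 8-fluorodecanal.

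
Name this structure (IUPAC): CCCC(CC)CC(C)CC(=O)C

6-ethyl-4-methylnonan-2-one

The longest chain bearing the carbonyl is 9 carbons long (nonane).
The principal characteristic group is a ketone (C=O on an internal carbon), named with the suffix -one.
Choose the numbering such that numbering from this end puts the carbonyl group at C-2 rather than C-8.
With this numbering: the carbonyl at C-2; an ethyl group at C-6; a methyl group at C-4.
Prefixes are listed alphabetically: ethyl, methyl.
Putting it together: 6-ethyl-4-methylnonan-2-one.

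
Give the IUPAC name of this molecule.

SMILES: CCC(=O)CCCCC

The longest chain bearing the carbonyl is 8 carbons long (octane).
A ketone (C=O on an internal carbon) is the principal characteristic group, giving the suffix -one.
The numbering direction is chosen so that numbering from this end puts the carbonyl group at C-3 rather than C-6.
With this numbering: the carbonyl at C-3.
Assembling the pieces gives octan-3-one.

octan-3-one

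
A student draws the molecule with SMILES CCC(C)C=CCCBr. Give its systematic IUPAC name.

Counting along the main chain through the multiple bond gives 7 carbons: the parent is heptane.
A C=C double bond in the chain gives the infix -ene-.
Number the chain so that numbering from this end puts the double bond at C-3 rather than C-4.
With this numbering: the double bond between C-3 and C-4; a bromo group at C-1; a methyl group at C-5.
Substituent prefixes are cited in alphabetical order (multiplying prefixes like di-/tri- are ignored for ordering).
Assembling the pieces gives 1-bromo-5-methylhept-3-ene.

1-bromo-5-methylhept-3-ene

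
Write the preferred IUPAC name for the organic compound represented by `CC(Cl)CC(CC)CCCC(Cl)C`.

2,8-dichloro-4-ethylnonane

The longest continuous carbon chain has 9 atoms, so the parent hydride is nonane.
The numbering direction is chosen so that the substituent locant set {2,4,8} is lower than {2,6,8} at the first point of difference.
With this numbering: chloro groups at C-2 and C-8; an ethyl group at C-4.
Substituent prefixes are cited in alphabetical order (multiplying prefixes like di-/tri- are ignored for ordering).
Putting it together: 2,8-dichloro-4-ethylnonane.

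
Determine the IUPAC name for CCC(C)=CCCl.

Counting along the main chain through the multiple bond gives 5 carbons: the parent is pentane.
A C=C double bond in the chain gives the infix -ene-.
Choose the numbering such that numbering from this end puts the double bond at C-2 rather than C-3.
That gives the double bond between C-2 and C-3; a chloro group at C-1; a methyl group at C-3.
Prefixes are listed alphabetically: chloro, methyl.
Assembling the pieces gives 1-chloro-3-methylpent-2-ene.

1-chloro-3-methylpent-2-ene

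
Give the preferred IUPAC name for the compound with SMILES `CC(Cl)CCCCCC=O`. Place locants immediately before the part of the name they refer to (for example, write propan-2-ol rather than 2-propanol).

The longest chain bearing the –CHO group is 8 carbons long (octane).
The highest-priority functional group is an aldehyde (terminal –CHO), so the name ends in -al.
Number the chain so that the aldehyde carbon is C-1 by definition.
With this numbering: a chloro group at C-7.
Assembling the pieces gives 7-chlorooctanal.

7-chlorooctanal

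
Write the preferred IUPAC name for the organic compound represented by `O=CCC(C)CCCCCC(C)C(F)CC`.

10-fluoro-3,9-dimethyldodecanal

The longest carbon chain that includes the –CHO group has 12 carbons, so the parent hydride is dodecane.
The principal characteristic group is an aldehyde (terminal –CHO), named with the suffix -al.
Choose the numbering such that the aldehyde carbon is C-1 by definition.
This places a fluoro group at C-10; methyl groups at C-3 and C-9.
Substituent prefixes are cited in alphabetical order (multiplying prefixes like di-/tri- are ignored for ordering).
The name is 10-fluoro-3,9-dimethyldodecanal.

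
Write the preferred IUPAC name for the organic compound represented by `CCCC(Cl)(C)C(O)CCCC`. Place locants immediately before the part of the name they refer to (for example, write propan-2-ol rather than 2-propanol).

Counting along the main chain through the –OH group gives 9 carbons: the parent is nonane.
An alcohol (–OH) is the principal characteristic group, giving the suffix -ol.
Number the chain so that the substituent locant set {4,4} is lower than {6,6} at the first point of difference.
That gives the hydroxyl at C-5; a chloro group at C-4; a methyl group at C-4.
Substituent prefixes are cited in alphabetical order (multiplying prefixes like di-/tri- are ignored for ordering).
Assembling the pieces gives 4-chloro-4-methylnonan-5-ol.

4-chloro-4-methylnonan-5-ol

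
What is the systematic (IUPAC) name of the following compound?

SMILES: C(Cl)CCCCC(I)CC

1-chloro-6-iodooctane

The longest carbon chain is 8 atoms: the parent is octane.
Choose the numbering such that the substituent locant set {1,6} is lower than {3,8} at the first point of difference.
This places a chloro group at C-1; an iodo group at C-6.
Substituent prefixes are cited in alphabetical order (multiplying prefixes like di-/tri- are ignored for ordering).
Putting it together: 1-chloro-6-iodooctane.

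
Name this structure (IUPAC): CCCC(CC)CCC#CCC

Counting along the main chain through the multiple bond gives 10 carbons: the parent is decane.
The chain contains a C≡C triple bond, so the unsaturation ending is -yne.
The numbering direction is chosen so that numbering from this end puts the triple bond at C-3 rather than C-7.
With this numbering: the triple bond between C-3 and C-4; an ethyl group at C-7.
Assembling the pieces gives 7-ethyldec-3-yne.

7-ethyldec-3-yne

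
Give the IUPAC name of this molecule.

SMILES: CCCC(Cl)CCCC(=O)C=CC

8-chloroundec-2-en-4-one

Counting along the main chain through the carbonyl and the multiple bond gives 11 carbons: the parent is undecane.
The principal characteristic group is a ketone (C=O on an internal carbon), named with the suffix -one.
A C=C double bond in the chain gives the infix -ene-.
The numbering direction is chosen so that numbering from this end puts the carbonyl group at C-4 rather than C-8.
This places the carbonyl at C-4; the double bond between C-2 and C-3; a chloro group at C-8.
The name is 8-chloroundec-2-en-4-one.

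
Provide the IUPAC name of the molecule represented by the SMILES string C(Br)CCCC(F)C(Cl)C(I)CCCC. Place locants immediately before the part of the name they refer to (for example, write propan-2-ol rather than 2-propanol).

1-bromo-6-chloro-5-fluoro-7-iodoundecane

The longest continuous carbon chain has 11 atoms, so the parent hydride is undecane.
Number the chain so that the substituent locant set {1,5,6,7} is lower than {5,6,7,11} at the first point of difference.
That gives a bromo group at C-1; a chloro group at C-6; a fluoro group at C-5; an iodo group at C-7.
The substituents are ordered alphabetically, ignoring any di-/tri- multipliers.
The name is 1-bromo-6-chloro-5-fluoro-7-iodoundecane.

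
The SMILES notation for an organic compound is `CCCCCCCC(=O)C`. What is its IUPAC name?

nonan-2-one

Counting along the main chain through the carbonyl gives 9 carbons: the parent is nonane.
A ketone (C=O on an internal carbon) is the principal characteristic group, giving the suffix -one.
The numbering direction is chosen so that numbering from this end puts the carbonyl group at C-2 rather than C-8.
That gives the carbonyl at C-2.
Assembling the pieces gives nonan-2-one.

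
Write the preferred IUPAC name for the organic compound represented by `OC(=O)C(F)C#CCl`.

4-chloro-2-fluorobut-3-ynoic acid

The longest carbon chain that includes the –COOH group and the multiple bond has 4 carbons, so the parent hydride is butane.
A carboxylic acid (terminal –COOH) is the principal characteristic group, giving the suffix -oic acid.
A C≡C triple bond in the chain gives the infix -yne-.
Choose the numbering such that the carboxylic acid carbon is C-1 by definition.
With this numbering: the triple bond between C-3 and C-4; a chloro group at C-4; a fluoro group at C-2.
Substituent prefixes are cited in alphabetical order (multiplying prefixes like di-/tri- are ignored for ordering).
The name is 4-chloro-2-fluorobut-3-ynoic acid.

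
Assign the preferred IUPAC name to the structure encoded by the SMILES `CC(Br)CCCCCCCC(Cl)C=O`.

10-bromo-2-chloroundecanal

Counting along the main chain through the –CHO group gives 11 carbons: the parent is undecane.
The principal characteristic group is an aldehyde (terminal –CHO), named with the suffix -al.
Choose the numbering such that the aldehyde carbon is C-1 by definition.
That gives a bromo group at C-10; a chloro group at C-2.
The substituents are ordered alphabetically, ignoring any di-/tri- multipliers.
Assembling the pieces gives 10-bromo-2-chloroundecanal.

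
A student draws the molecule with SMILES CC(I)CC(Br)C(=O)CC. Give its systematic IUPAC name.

4-bromo-6-iodoheptan-3-one

Counting along the main chain through the carbonyl gives 7 carbons: the parent is heptane.
A ketone (C=O on an internal carbon) is the principal characteristic group, giving the suffix -one.
Choose the numbering such that numbering from this end puts the carbonyl group at C-3 rather than C-5.
With this numbering: the carbonyl at C-3; a bromo group at C-4; an iodo group at C-6.
Substituent prefixes are cited in alphabetical order (multiplying prefixes like di-/tri- are ignored for ordering).
Assembling the pieces gives 4-bromo-6-iodoheptan-3-one.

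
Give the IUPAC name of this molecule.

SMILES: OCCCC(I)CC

4-iodohexan-1-ol

The longest carbon chain that includes the –OH group has 6 carbons, so the parent hydride is hexane.
The highest-priority functional group is an alcohol (–OH), so the name ends in -ol.
Number the chain so that numbering from this end puts the hydroxyl group at C-1 rather than C-6.
This places the hydroxyl at C-1; an iodo group at C-4.
Assembling the pieces gives 4-iodohexan-1-ol.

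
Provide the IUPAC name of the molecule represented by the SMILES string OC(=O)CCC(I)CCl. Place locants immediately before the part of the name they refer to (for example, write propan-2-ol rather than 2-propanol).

Counting along the main chain through the –COOH group gives 5 carbons: the parent is pentane.
The principal characteristic group is a carboxylic acid (terminal –COOH), named with the suffix -oic acid.
Choose the numbering such that the carboxylic acid carbon is C-1 by definition.
This places a chloro group at C-5; an iodo group at C-4.
Substituent prefixes are cited in alphabetical order (multiplying prefixes like di-/tri- are ignored for ordering).
Putting it together: 5-chloro-4-iodopentanoic acid.

5-chloro-4-iodopentanoic acid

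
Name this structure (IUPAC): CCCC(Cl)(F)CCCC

4-chloro-4-fluorooctane

The parent chain contains 8 carbons (octane).
Choose the numbering such that the substituent locant set {4,4} is lower than {5,5} at the first point of difference.
With this numbering: a chloro group at C-4; a fluoro group at C-4.
Substituent prefixes are cited in alphabetical order (multiplying prefixes like di-/tri- are ignored for ordering).
The name is 4-chloro-4-fluorooctane.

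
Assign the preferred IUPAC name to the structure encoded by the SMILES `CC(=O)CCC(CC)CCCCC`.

5-ethyldecan-2-one

The longest chain bearing the carbonyl is 10 carbons long (decane).
The highest-priority functional group is a ketone (C=O on an internal carbon), so the name ends in -one.
Number the chain so that numbering from this end puts the carbonyl group at C-2 rather than C-9.
This places the carbonyl at C-2; an ethyl group at C-5.
The name is 5-ethyldecan-2-one.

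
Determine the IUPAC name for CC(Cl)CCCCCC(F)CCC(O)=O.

The longest chain bearing the –COOH group is 11 carbons long (undecane).
A carboxylic acid (terminal –COOH) is the principal characteristic group, giving the suffix -oic acid.
Number the chain so that the carboxylic acid carbon is C-1 by definition.
That gives a chloro group at C-10; a fluoro group at C-4.
Substituent prefixes are cited in alphabetical order (multiplying prefixes like di-/tri- are ignored for ordering).
Assembling the pieces gives 10-chloro-4-fluoroundecanoic acid.

10-chloro-4-fluoroundecanoic acid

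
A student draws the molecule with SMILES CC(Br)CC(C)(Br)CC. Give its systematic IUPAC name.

2,4-dibromo-4-methylhexane

The longest continuous carbon chain has 6 atoms, so the parent hydride is hexane.
The numbering direction is chosen so that the substituent locant set {2,4,4} is lower than {3,3,5} at the first point of difference.
That gives bromo groups at C-2 and C-4; a methyl group at C-4.
Prefixes are listed alphabetically: bromo, methyl.
Putting it together: 2,4-dibromo-4-methylhexane.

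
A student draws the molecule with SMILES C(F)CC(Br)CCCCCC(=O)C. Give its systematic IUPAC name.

Counting along the main chain through the carbonyl gives 10 carbons: the parent is decane.
The principal characteristic group is a ketone (C=O on an internal carbon), named with the suffix -one.
Number the chain so that numbering from this end puts the carbonyl group at C-2 rather than C-9.
With this numbering: the carbonyl at C-2; a bromo group at C-8; a fluoro group at C-10.
Prefixes are listed alphabetically: bromo, fluoro.
The name is 8-bromo-10-fluorodecan-2-one.

8-bromo-10-fluorodecan-2-one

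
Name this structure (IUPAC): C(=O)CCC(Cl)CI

4-chloro-5-iodopentanal

Counting along the main chain through the –CHO group gives 5 carbons: the parent is pentane.
The highest-priority functional group is an aldehyde (terminal –CHO), so the name ends in -al.
Choose the numbering such that the aldehyde carbon is C-1 by definition.
With this numbering: a chloro group at C-4; an iodo group at C-5.
Prefixes are listed alphabetically: chloro, iodo.
Assembling the pieces gives 4-chloro-5-iodopentanal.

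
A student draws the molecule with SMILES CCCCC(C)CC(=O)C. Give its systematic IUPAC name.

The longest chain bearing the carbonyl is 8 carbons long (octane).
A ketone (C=O on an internal carbon) is the principal characteristic group, giving the suffix -one.
Choose the numbering such that numbering from this end puts the carbonyl group at C-2 rather than C-7.
This places the carbonyl at C-2; a methyl group at C-4.
Assembling the pieces gives 4-methyloctan-2-one.

4-methyloctan-2-one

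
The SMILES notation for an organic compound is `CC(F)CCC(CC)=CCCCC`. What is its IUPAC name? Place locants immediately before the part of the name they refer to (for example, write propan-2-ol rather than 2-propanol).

The longest carbon chain that includes the multiple bond has 10 carbons, so the parent hydride is decane.
A C=C double bond in the chain gives the infix -ene-.
Choose the numbering such that the substituent locant set {2,5} is lower than {6,9} at the first point of difference.
This places the double bond between C-5 and C-6; an ethyl group at C-5; a fluoro group at C-2.
Substituent prefixes are cited in alphabetical order (multiplying prefixes like di-/tri- are ignored for ordering).
The name is 5-ethyl-2-fluorodec-5-ene.

5-ethyl-2-fluorodec-5-ene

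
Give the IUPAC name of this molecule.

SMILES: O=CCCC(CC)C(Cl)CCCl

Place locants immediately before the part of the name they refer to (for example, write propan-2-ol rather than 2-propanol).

The longest carbon chain that includes the –CHO group has 7 carbons, so the parent hydride is heptane.
An aldehyde (terminal –CHO) is the principal characteristic group, giving the suffix -al.
Number the chain so that the aldehyde carbon is C-1 by definition.
That gives chloro groups at C-5 and C-7; an ethyl group at C-4.
Substituent prefixes are cited in alphabetical order (multiplying prefixes like di-/tri- are ignored for ordering).
Putting it together: 5,7-dichloro-4-ethylheptanal.

5,7-dichloro-4-ethylheptanal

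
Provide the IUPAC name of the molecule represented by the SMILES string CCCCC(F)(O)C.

Counting along the main chain through the –OH group gives 6 carbons: the parent is hexane.
The highest-priority functional group is an alcohol (–OH), so the name ends in -ol.
Number the chain so that numbering from this end puts the hydroxyl group at C-2 rather than C-5.
This places the hydroxyl at C-2; a fluoro group at C-2.
Assembling the pieces gives 2-fluorohexan-2-ol.

2-fluorohexan-2-ol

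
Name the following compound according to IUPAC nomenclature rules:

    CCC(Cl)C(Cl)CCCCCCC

The longest continuous carbon chain has 11 atoms, so the parent hydride is undecane.
The numbering direction is chosen so that the substituent locant set {3,4} is lower than {8,9} at the first point of difference.
That gives chloro groups at C-3 and C-4.
Putting it together: 3,4-dichloroundecane.

3,4-dichloroundecane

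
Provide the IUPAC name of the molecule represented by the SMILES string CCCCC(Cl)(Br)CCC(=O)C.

5-bromo-5-chlorononan-2-one

The longest carbon chain that includes the carbonyl has 9 carbons, so the parent hydride is nonane.
The highest-priority functional group is a ketone (C=O on an internal carbon), so the name ends in -one.
The numbering direction is chosen so that numbering from this end puts the carbonyl group at C-2 rather than C-8.
This places the carbonyl at C-2; a bromo group at C-5; a chloro group at C-5.
Substituent prefixes are cited in alphabetical order (multiplying prefixes like di-/tri- are ignored for ordering).
Assembling the pieces gives 5-bromo-5-chlorononan-2-one.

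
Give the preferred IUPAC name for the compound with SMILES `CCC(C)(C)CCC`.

3,3-dimethylhexane

The longest continuous carbon chain has 6 atoms, so the parent hydride is hexane.
Choose the numbering such that the substituent locant set {3,3} is lower than {4,4} at the first point of difference.
This places two methyl groups at C-3.
Assembling the pieces gives 3,3-dimethylhexane.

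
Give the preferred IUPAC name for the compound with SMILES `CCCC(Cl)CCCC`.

The longest continuous carbon chain has 8 atoms, so the parent hydride is octane.
The numbering direction is chosen so that the substituent locant set {4} is lower than {5} at the first point of difference.
With this numbering: a chloro group at C-4.
Putting it together: 4-chlorooctane.

4-chlorooctane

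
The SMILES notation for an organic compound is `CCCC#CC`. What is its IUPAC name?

hex-2-yne

Counting along the main chain through the multiple bond gives 6 carbons: the parent is hexane.
The chain contains a C≡C triple bond, so the unsaturation ending is -yne.
Number the chain so that numbering from this end puts the triple bond at C-2 rather than C-4.
That gives the triple bond between C-2 and C-3.
The name is hex-2-yne.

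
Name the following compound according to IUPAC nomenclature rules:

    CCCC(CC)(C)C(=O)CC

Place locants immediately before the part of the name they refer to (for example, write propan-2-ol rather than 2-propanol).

Counting along the main chain through the carbonyl gives 7 carbons: the parent is heptane.
The principal characteristic group is a ketone (C=O on an internal carbon), named with the suffix -one.
The numbering direction is chosen so that numbering from this end puts the carbonyl group at C-3 rather than C-5.
With this numbering: the carbonyl at C-3; an ethyl group at C-4; a methyl group at C-4.
The substituents are ordered alphabetically, ignoring any di-/tri- multipliers.
The name is 4-ethyl-4-methylheptan-3-one.

4-ethyl-4-methylheptan-3-one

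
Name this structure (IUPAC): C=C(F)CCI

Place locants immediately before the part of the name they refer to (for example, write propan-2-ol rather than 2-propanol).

The longest carbon chain that includes the multiple bond has 4 carbons, so the parent hydride is butane.
A C=C double bond in the chain gives the infix -ene-.
Choose the numbering such that numbering from this end puts the double bond at C-1 rather than C-3.
With this numbering: the double bond between C-1 and C-2; a fluoro group at C-2; an iodo group at C-4.
The substituents are ordered alphabetically, ignoring any di-/tri- multipliers.
Assembling the pieces gives 2-fluoro-4-iodobut-1-ene.

2-fluoro-4-iodobut-1-ene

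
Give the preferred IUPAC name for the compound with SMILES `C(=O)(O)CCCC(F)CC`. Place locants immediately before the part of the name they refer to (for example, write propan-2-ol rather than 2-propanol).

5-fluoroheptanoic acid

The longest carbon chain that includes the –COOH group has 7 carbons, so the parent hydride is heptane.
The highest-priority functional group is a carboxylic acid (terminal –COOH), so the name ends in -oic acid.
The numbering direction is chosen so that the carboxylic acid carbon is C-1 by definition.
This places a fluoro group at C-5.
Putting it together: 5-fluoroheptanoic acid.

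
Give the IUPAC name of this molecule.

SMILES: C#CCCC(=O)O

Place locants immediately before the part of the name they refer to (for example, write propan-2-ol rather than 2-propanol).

The longest carbon chain that includes the –COOH group and the multiple bond has 5 carbons, so the parent hydride is pentane.
A carboxylic acid (terminal –COOH) is the principal characteristic group, giving the suffix -oic acid.
The chain contains a C≡C triple bond, so the unsaturation ending is -yne.
The numbering direction is chosen so that the carboxylic acid carbon is C-1 by definition.
That gives the triple bond between C-4 and C-5.
Putting it together: pent-4-ynoic acid.

pent-4-ynoic acid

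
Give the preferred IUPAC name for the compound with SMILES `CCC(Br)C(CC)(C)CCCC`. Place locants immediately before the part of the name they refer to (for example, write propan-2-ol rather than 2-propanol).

3-bromo-4-ethyl-4-methyloctane

The longest carbon chain is 8 atoms: the parent is octane.
Number the chain so that the substituent locant set {3,4,4} is lower than {5,5,6} at the first point of difference.
That gives a bromo group at C-3; an ethyl group at C-4; a methyl group at C-4.
Substituent prefixes are cited in alphabetical order (multiplying prefixes like di-/tri- are ignored for ordering).
Putting it together: 3-bromo-4-ethyl-4-methyloctane.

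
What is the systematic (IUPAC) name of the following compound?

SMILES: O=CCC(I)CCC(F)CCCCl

9-chloro-6-fluoro-3-iodononanal

The longest carbon chain that includes the –CHO group has 9 carbons, so the parent hydride is nonane.
The principal characteristic group is an aldehyde (terminal –CHO), named with the suffix -al.
The numbering direction is chosen so that the aldehyde carbon is C-1 by definition.
With this numbering: a chloro group at C-9; a fluoro group at C-6; an iodo group at C-3.
Prefixes are listed alphabetically: chloro, fluoro, iodo.
Assembling the pieces gives 9-chloro-6-fluoro-3-iodononanal.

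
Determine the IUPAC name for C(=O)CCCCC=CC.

The longest chain bearing the –CHO group and the multiple bond is 8 carbons long (octane).
The principal characteristic group is an aldehyde (terminal –CHO), named with the suffix -al.
There is one C=C double bond, indicated by the ending -ene.
Choose the numbering such that the aldehyde carbon is C-1 by definition.
That gives the double bond between C-6 and C-7.
Assembling the pieces gives oct-6-enal.

oct-6-enal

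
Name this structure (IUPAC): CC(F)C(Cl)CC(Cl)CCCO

4,6-dichloro-7-fluorooctan-1-ol

Counting along the main chain through the –OH group gives 8 carbons: the parent is octane.
The principal characteristic group is an alcohol (–OH), named with the suffix -ol.
The numbering direction is chosen so that numbering from this end puts the hydroxyl group at C-1 rather than C-8.
With this numbering: the hydroxyl at C-1; chloro groups at C-4 and C-6; a fluoro group at C-7.
Prefixes are listed alphabetically: chloro, fluoro.
The name is 4,6-dichloro-7-fluorooctan-1-ol.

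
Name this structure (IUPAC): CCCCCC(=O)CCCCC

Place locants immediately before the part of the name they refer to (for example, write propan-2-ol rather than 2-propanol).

The longest carbon chain that includes the carbonyl has 11 carbons, so the parent hydride is undecane.
The principal characteristic group is a ketone (C=O on an internal carbon), named with the suffix -one.
The molecule is symmetric, so either numbering direction gives the same locants.
This places the carbonyl at C-6.
The name is undecan-6-one.

undecan-6-one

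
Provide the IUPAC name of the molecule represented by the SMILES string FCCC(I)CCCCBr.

7-bromo-1-fluoro-3-iodoheptane

The longest continuous carbon chain has 7 atoms, so the parent hydride is heptane.
The numbering direction is chosen so that the substituent locant set {1,3,7} is lower than {1,5,7} at the first point of difference.
That gives a bromo group at C-7; a fluoro group at C-1; an iodo group at C-3.
Prefixes are listed alphabetically: bromo, fluoro, iodo.
Putting it together: 7-bromo-1-fluoro-3-iodoheptane.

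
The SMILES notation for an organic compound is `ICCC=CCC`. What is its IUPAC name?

The longest chain bearing the multiple bond is 6 carbons long (hexane).
The chain contains a C=C double bond, so the unsaturation ending is -ene.
Number the chain so that the substituent locant set {1} is lower than {6} at the first point of difference.
With this numbering: the double bond between C-3 and C-4; an iodo group at C-1.
Putting it together: 1-iodohex-3-ene.

1-iodohex-3-ene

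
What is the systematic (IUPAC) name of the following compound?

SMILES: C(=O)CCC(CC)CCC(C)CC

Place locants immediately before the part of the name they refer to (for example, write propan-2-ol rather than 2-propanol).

4-ethyl-7-methylnonanal

The longest carbon chain that includes the –CHO group has 9 carbons, so the parent hydride is nonane.
The principal characteristic group is an aldehyde (terminal –CHO), named with the suffix -al.
The numbering direction is chosen so that the aldehyde carbon is C-1 by definition.
That gives an ethyl group at C-4; a methyl group at C-7.
Substituent prefixes are cited in alphabetical order (multiplying prefixes like di-/tri- are ignored for ordering).
Putting it together: 4-ethyl-7-methylnonanal.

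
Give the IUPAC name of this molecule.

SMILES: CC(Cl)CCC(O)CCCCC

Counting along the main chain through the –OH group gives 10 carbons: the parent is decane.
The principal characteristic group is an alcohol (–OH), named with the suffix -ol.
The numbering direction is chosen so that numbering from this end puts the hydroxyl group at C-5 rather than C-6.
That gives the hydroxyl at C-5; a chloro group at C-2.
Assembling the pieces gives 2-chlorodecan-5-ol.

2-chlorodecan-5-ol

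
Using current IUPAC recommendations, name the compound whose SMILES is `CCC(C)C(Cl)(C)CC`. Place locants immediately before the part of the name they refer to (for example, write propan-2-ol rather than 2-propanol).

3-chloro-3,4-dimethylhexane

The longest continuous carbon chain has 6 atoms, so the parent hydride is hexane.
The numbering direction is chosen so that the substituent locant set {3,3,4} is lower than {3,4,4} at the first point of difference.
That gives a chloro group at C-3; methyl groups at C-3 and C-4.
The substituents are ordered alphabetically, ignoring any di-/tri- multipliers.
Assembling the pieces gives 3-chloro-3,4-dimethylhexane.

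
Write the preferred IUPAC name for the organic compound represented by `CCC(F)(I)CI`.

The longest carbon chain is 4 atoms: the parent is butane.
Number the chain so that the substituent locant set {1,2,2} is lower than {3,3,4} at the first point of difference.
That gives a fluoro group at C-2; iodo groups at C-1 and C-2.
Substituent prefixes are cited in alphabetical order (multiplying prefixes like di-/tri- are ignored for ordering).
Assembling the pieces gives 2-fluoro-1,2-diiodobutane.

2-fluoro-1,2-diiodobutane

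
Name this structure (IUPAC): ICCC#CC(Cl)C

5-chloro-1-iodohex-3-yne

Counting along the main chain through the multiple bond gives 6 carbons: the parent is hexane.
A C≡C triple bond in the chain gives the infix -yne-.
The numbering direction is chosen so that the substituent locant set {1,5} is lower than {2,6} at the first point of difference.
That gives the triple bond between C-3 and C-4; a chloro group at C-5; an iodo group at C-1.
The substituents are ordered alphabetically, ignoring any di-/tri- multipliers.
Putting it together: 5-chloro-1-iodohex-3-yne.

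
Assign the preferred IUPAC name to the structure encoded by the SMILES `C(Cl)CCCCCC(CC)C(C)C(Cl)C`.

1,9-dichloro-7-ethyl-8-methyldecane

The longest carbon chain is 10 atoms: the parent is decane.
The numbering direction is chosen so that the substituent locant set {1,7,8,9} is lower than {2,3,4,10} at the first point of difference.
That gives chloro groups at C-1 and C-9; an ethyl group at C-7; a methyl group at C-8.
The substituents are ordered alphabetically, ignoring any di-/tri- multipliers.
Assembling the pieces gives 1,9-dichloro-7-ethyl-8-methyldecane.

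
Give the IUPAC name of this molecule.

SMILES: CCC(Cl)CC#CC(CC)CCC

3-chloro-7-ethyldec-5-yne

The longest chain bearing the multiple bond is 10 carbons long (decane).
There is one C≡C triple bond, indicated by the ending -yne.
The numbering direction is chosen so that the substituent locant set {3,7} is lower than {4,8} at the first point of difference.
This places the triple bond between C-5 and C-6; a chloro group at C-3; an ethyl group at C-7.
The substituents are ordered alphabetically, ignoring any di-/tri- multipliers.
Assembling the pieces gives 3-chloro-7-ethyldec-5-yne.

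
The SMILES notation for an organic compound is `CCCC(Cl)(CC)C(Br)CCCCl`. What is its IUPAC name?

4-bromo-1,5-dichloro-5-ethyloctane

The longest continuous carbon chain has 8 atoms, so the parent hydride is octane.
The numbering direction is chosen so that the substituent locant set {1,4,5,5} is lower than {4,4,5,8} at the first point of difference.
This places a bromo group at C-4; chloro groups at C-1 and C-5; an ethyl group at C-5.
Prefixes are listed alphabetically: bromo, chloro, ethyl.
The name is 4-bromo-1,5-dichloro-5-ethyloctane.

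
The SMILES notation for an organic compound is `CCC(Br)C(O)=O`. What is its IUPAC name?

The longest carbon chain that includes the –COOH group has 4 carbons, so the parent hydride is butane.
The principal characteristic group is a carboxylic acid (terminal –COOH), named with the suffix -oic acid.
The numbering direction is chosen so that the carboxylic acid carbon is C-1 by definition.
That gives a bromo group at C-2.
Assembling the pieces gives 2-bromobutanoic acid.

2-bromobutanoic acid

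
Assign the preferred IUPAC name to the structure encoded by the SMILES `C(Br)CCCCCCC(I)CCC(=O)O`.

11-bromo-4-iodoundecanoic acid

Counting along the main chain through the –COOH group gives 11 carbons: the parent is undecane.
The highest-priority functional group is a carboxylic acid (terminal –COOH), so the name ends in -oic acid.
Number the chain so that the carboxylic acid carbon is C-1 by definition.
That gives a bromo group at C-11; an iodo group at C-4.
Substituent prefixes are cited in alphabetical order (multiplying prefixes like di-/tri- are ignored for ordering).
The name is 11-bromo-4-iodoundecanoic acid.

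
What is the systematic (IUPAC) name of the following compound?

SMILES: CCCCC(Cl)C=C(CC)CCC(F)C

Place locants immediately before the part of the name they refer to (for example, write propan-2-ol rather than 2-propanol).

Counting along the main chain through the multiple bond gives 11 carbons: the parent is undecane.
There is one C=C double bond, indicated by the ending -ene.
Number the chain so that numbering from this end puts the double bond at C-5 rather than C-6.
That gives the double bond between C-5 and C-6; a chloro group at C-7; an ethyl group at C-5; a fluoro group at C-2.
The substituents are ordered alphabetically, ignoring any di-/tri- multipliers.
Assembling the pieces gives 7-chloro-5-ethyl-2-fluoroundec-5-ene.

7-chloro-5-ethyl-2-fluoroundec-5-ene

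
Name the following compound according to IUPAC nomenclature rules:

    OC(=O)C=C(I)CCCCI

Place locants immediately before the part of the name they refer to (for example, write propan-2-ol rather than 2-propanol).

3,7-diiodohept-2-enoic acid

The longest chain bearing the –COOH group and the multiple bond is 7 carbons long (heptane).
The principal characteristic group is a carboxylic acid (terminal –COOH), named with the suffix -oic acid.
A C=C double bond in the chain gives the infix -ene-.
Number the chain so that the carboxylic acid carbon is C-1 by definition.
This places the double bond between C-2 and C-3; iodo groups at C-3 and C-7.
The name is 3,7-diiodohept-2-enoic acid.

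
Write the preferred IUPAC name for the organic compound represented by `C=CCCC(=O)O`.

The longest chain bearing the –COOH group and the multiple bond is 5 carbons long (pentane).
The principal characteristic group is a carboxylic acid (terminal –COOH), named with the suffix -oic acid.
The chain contains a C=C double bond, so the unsaturation ending is -ene.
The numbering direction is chosen so that the carboxylic acid carbon is C-1 by definition.
This places the double bond between C-4 and C-5.
The name is pent-4-enoic acid.

pent-4-enoic acid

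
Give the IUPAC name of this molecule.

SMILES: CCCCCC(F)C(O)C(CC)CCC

4-ethyl-6-fluoroundecan-5-ol

Counting along the main chain through the –OH group gives 11 carbons: the parent is undecane.
An alcohol (–OH) is the principal characteristic group, giving the suffix -ol.
Choose the numbering such that numbering from this end puts the hydroxyl group at C-5 rather than C-7.
This places the hydroxyl at C-5; an ethyl group at C-4; a fluoro group at C-6.
The substituents are ordered alphabetically, ignoring any di-/tri- multipliers.
The name is 4-ethyl-6-fluoroundecan-5-ol.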